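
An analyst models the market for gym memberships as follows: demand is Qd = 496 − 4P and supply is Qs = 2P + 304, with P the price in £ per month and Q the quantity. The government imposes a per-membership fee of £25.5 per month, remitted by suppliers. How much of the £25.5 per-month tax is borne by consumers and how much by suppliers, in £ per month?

Before the tax: set 496 − 4P = 2P + 304 → P* = £32, Q* = 368.
With the tax collected from suppliers, supply shifts: Qs = 2(P − 25.5) + 304.
Solving gives Q = 334 with consumers paying £40.5 and suppliers receiving £15 (the £25.5 wedge).
Burden on consumers: £8.5; on suppliers: £17. (They sum to £25.5.)

Consumers bear £8.5 per month; suppliers bear £17 per month.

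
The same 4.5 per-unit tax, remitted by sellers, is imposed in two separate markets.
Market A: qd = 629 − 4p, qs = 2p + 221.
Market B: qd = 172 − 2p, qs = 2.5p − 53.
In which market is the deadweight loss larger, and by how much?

Market A: pre-tax p* = 68, q* = 357; post-tax q = 351; deadweight loss = 13.5.
Market B: pre-tax p* = 50, q* = 72; post-tax q = 67; deadweight loss = 11.25.
Difference: 13.5 vs 11.25 → market A is larger by 2.25.

Market A, by 2.25.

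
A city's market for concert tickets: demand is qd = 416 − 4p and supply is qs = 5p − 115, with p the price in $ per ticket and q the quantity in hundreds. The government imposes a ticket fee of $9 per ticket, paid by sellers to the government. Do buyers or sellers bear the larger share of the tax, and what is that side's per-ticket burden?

Before the tax: set 416 − 4p = 5p − 115 → p* = $59, q* = 180.
With the tax collected from sellers, supply shifts: qs = 5(p − 9) − 115.
Solving gives q = 160 with buyers paying $64 and sellers receiving $55 (the $9 wedge).
Per-ticket burden: buyers $5, sellers $4.
Buyers take the larger share because demand is less price-elastic here (demand slope 4 vs supply slope 5).

Buyers bear the larger share: $5 per ticket.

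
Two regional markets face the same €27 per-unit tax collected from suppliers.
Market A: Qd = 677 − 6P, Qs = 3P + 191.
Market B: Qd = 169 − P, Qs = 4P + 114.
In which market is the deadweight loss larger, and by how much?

Market A, by €437.4.

Market A: pre-tax P* = €54, Q* = 353; post-tax Q = 299; deadweight loss = €729.
Market B: pre-tax P* = €11, Q* = 158; post-tax Q = 136.4; deadweight loss = €291.6.
Difference: €729 vs €291.6 → market A is larger by €437.4.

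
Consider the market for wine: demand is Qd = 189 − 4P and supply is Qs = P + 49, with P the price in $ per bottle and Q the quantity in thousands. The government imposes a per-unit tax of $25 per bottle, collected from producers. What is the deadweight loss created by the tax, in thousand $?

Deadweight loss = $250 thousand.

Without the tax, 189 − 4P = P + 49 gives 5P = 140, so P* = $28 and Q* = 77.
With the tax collected from producers, supply shifts: Qs = (P − 25) + 49.
New equilibrium: buyers pay $33, producers receive $8, Q = 57. (Wedge: Pb − Ps = 25.)
Quantity falls by |ΔQ| = |77 − 57| = 20.
DWL = ½ · t · |ΔQ| = ½ · 25 · 20 = $250.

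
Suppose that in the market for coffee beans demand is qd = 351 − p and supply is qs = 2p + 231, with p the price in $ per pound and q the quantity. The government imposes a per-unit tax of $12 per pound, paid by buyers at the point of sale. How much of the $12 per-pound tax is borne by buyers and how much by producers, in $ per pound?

Without the tax, 351 − p = 2p + 231 gives 3p = 120, so p* = $40 and q* = 311.
With the tax collected from buyers, demand (in seller-price terms) shifts: qd = 351 − (p + 12).
Solving gives q = 303 with buyers paying $48 and producers receiving $36 (the $12 wedge).
Burden on buyers: $8; on producers: $4. (They sum to $12.)

Buyers bear $8 per pound; producers bear $4 per pound.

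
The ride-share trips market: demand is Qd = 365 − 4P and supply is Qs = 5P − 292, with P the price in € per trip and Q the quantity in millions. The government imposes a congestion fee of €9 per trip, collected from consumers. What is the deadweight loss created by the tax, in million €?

Deadweight loss = €90 million.

Without the tax, 365 − 4P = 5P − 292 gives 9P = 657, so P* = €73 and Q* = 73.
With the tax collected from consumers, demand (in seller-price terms) shifts: Qd = 365 − 4(P + 9).
New equilibrium: consumers pay €78, producers receive €69, Q = 53. (Wedge: Pb − Ps = 9.)
Quantity falls by |ΔQ| = |73 − 53| = 20.
DWL = ½ · t · |ΔQ| = ½ · 9 · 20 = €90.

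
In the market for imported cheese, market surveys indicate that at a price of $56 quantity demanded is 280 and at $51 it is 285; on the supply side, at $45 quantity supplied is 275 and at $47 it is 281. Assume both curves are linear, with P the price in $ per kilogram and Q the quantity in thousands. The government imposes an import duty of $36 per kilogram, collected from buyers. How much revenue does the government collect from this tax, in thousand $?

Demand slope: (285 − 280)/(51 − 56) = -1, so Qd = 336 − P.
Supply slope: (281 − 275)/(47 − 45) = 3, so Qs = 3P + 140.
Without the tax, 336 − P = 3P + 140 gives 4P = 196, so P* = $49 and Q* = 287.
With the tax collected from buyers, demand (in seller-price terms) shifts: Qd = 336 − (P + 36).
New equilibrium: buyers pay $76, suppliers receive $40, Q = 260. (Wedge: Pb − Ps = 36.)
Revenue = t · Q = 36 · 260 = $9360.

Tax revenue = $9360 thousand.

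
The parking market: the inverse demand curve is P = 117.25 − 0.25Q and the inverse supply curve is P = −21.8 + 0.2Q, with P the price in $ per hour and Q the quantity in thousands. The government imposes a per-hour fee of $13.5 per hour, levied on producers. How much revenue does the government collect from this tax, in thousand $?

Rewrite in direct form: Qd = 469 − 4P and Qs = 5P + 109.
Without the tax, 469 − 4P = 5P + 109 gives 9P = 360, so P* = $40 and Q* = 309.
With the tax collected from producers, supply shifts: Qs = 5(P − 13.5) + 109.
Solving gives Q = 279 with buyers paying $47.5 and producers receiving $34 (the $13.5 wedge).
Revenue = t · Q = 13.5 · 279 = $3766.5.

Tax revenue = $3766.5 thousand.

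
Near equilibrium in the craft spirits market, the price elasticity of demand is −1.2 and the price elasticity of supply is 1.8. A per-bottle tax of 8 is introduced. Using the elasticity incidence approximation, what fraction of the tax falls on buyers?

Incidence ratio: buyers' share ≈ εs / (εs + |εd|) = 1.8 / (1.8 + 1.2) = 0.6.
Supply is the more elastic side, so buyers bear the larger share.

Buyers' share ≈ 0.6.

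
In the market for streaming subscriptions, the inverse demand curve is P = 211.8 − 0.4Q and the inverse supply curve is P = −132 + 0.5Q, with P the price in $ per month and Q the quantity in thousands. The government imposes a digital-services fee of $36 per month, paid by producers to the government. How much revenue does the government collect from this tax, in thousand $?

Tax revenue = $12312 thousand.

Inverting to Q(P) form: Qd = 529.5 − 2.5P; Qs = 2P + 264.
Before the tax: set 529.5 − 2.5P = 2P + 264 → P* = $59, Q* = 382.
With the tax collected from producers, supply shifts: Qs = 2(P − 36) + 264.
New equilibrium: consumers pay $75, producers receive $39, Q = 342. (Wedge: Pb − Ps = 36.)
Revenue = t · Q = 36 · 342 = $12312.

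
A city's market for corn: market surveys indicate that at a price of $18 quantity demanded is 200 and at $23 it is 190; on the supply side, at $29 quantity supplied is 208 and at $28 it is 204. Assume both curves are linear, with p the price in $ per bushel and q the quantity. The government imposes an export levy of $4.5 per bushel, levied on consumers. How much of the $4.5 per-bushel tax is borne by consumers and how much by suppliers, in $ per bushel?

Consumers bear $3 per bushel; suppliers bear $1.5 per bushel.

Demand slope: (190 − 200)/(23 − 18) = -2, so qd = 236 − 2p.
Supply slope: (204 − 208)/(28 − 29) = 4, so qs = 4p + 92.
Before the tax: set 236 − 2p = 4p + 92 → p* = $24, q* = 188.
With the tax collected from consumers, demand (in seller-price terms) shifts: qd = 236 − 2(p + 4.5).
Solving gives q = 182 with consumers paying $27 and suppliers receiving $22.5 (the $4.5 wedge).
Burden on consumers: $3; on suppliers: $1.5. (They sum to $4.5.)
The less price-elastic side of the market bears the larger share of a per-unit tax.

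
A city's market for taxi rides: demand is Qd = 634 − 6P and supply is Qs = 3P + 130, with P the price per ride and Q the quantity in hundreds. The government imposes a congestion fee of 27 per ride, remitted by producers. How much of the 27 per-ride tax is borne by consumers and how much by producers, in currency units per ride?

Before the tax: set 634 − 6P = 3P + 130 → P* = 56, Q* = 298.
With the tax collected from producers, supply shifts: Qs = 3(P − 27) + 130.
Solving gives Q = 244 with consumers paying 65 and producers receiving 38 (the 27 wedge).
Burden on consumers: 9; on producers: 18. (They sum to 27.)
The less price-elastic side of the market bears the larger share of a per-unit tax.

Consumers bear 9 per ride; producers bear 18 per ride.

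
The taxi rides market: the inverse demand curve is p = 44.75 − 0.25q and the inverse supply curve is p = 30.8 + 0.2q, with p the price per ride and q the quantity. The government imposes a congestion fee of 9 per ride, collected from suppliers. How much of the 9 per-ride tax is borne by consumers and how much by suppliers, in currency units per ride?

Inverting to q(p) form: qd = 179 − 4p; qs = 5p − 154.
Before the tax: set 179 − 4p = 5p − 154 → p* = 37, q* = 31.
With the tax collected from suppliers, supply shifts: qs = 5(p − 9) − 154.
New equilibrium: consumers pay 42, suppliers receive 33, q = 11. (Wedge: pb − ps = 9.)
Burden on consumers: 5; on suppliers: 4. (They sum to 9.)
The less price-elastic side of the market bears the larger share of a per-unit tax.

Consumers bear 5 per ride; suppliers bear 4 per ride.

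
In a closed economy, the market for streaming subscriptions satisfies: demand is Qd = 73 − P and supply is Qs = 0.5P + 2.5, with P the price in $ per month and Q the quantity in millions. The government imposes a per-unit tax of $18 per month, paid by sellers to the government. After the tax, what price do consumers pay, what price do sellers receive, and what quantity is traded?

Consumers pay $53; sellers receive $35; quantity = 20.

Without the tax, 73 − P = 0.5P + 2.5 gives 1.5P = 70.5, so P* = $47 and Q* = 26.
With the tax collected from sellers, supply shifts: Qs = 0.5(P − 18) + 2.5.
Solving gives Q = 20 with consumers paying $53 and sellers receiving $35 (the $18 wedge).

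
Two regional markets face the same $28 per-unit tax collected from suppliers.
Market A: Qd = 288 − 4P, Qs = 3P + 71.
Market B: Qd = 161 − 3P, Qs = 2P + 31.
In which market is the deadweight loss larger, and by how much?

Market A, by $201.6.

Market A: pre-tax P* = $31, Q* = 164; post-tax Q = 116; deadweight loss = $672.
Market B: pre-tax P* = $26, Q* = 83; post-tax Q = 49.4; deadweight loss = $470.4.
Difference: $672 vs $470.4 → market A is larger by $201.6.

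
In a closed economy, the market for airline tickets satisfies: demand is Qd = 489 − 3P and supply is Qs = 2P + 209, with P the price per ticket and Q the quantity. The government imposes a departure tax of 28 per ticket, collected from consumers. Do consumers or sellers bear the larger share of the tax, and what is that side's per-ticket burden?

Sellers bear the larger share: 16.8 per ticket.

Before the tax: set 489 − 3P = 2P + 209 → P* = 56, Q* = 321.
With the tax collected from consumers, demand (in seller-price terms) shifts: Qd = 489 − 3(P + 28).
Solving gives Q = 287.4 with consumers paying 67.2 and sellers receiving 39.2 (the 28 wedge).
Per-ticket burden: consumers 11.2, sellers 16.8.
Sellers take the larger share because supply is less price-elastic here (demand slope 3 vs supply slope 2).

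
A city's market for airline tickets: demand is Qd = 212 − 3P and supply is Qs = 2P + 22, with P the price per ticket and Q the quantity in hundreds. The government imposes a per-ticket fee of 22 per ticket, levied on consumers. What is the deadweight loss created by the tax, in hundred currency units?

Without the tax, 212 − 3P = 2P + 22 gives 5P = 190, so P* = 38 and Q* = 98.
With the tax collected from consumers, demand (in seller-price terms) shifts: Qd = 212 − 3(P + 22).
Solving gives Q = 71.6 with consumers paying 46.8 and suppliers receiving 24.8 (the 22 wedge).
Quantity falls by |ΔQ| = |98 − 71.6| = 26.4.
DWL = ½ · t · |ΔQ| = ½ · 22 · 26.4 = 290.4.

Deadweight loss = 290.4 hundred.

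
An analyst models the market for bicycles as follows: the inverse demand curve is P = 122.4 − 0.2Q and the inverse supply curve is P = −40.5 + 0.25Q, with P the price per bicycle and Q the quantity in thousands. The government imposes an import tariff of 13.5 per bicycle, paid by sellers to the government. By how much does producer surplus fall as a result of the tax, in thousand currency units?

Rewrite in direct form: Qd = 612 − 5P and Qs = 4P + 162.
Before the tax: set 612 − 5P = 4P + 162 → P* = 50, Q* = 362.
With the tax collected from sellers, supply shifts: Qs = 4(P − 13.5) + 162.
New equilibrium: buyers pay 56, sellers receive 42.5, Q = 332. (Wedge: Pb − Ps = 13.5.)
ΔPS is the trapezoid between Q = 332 and Q = 362 of height 7.5: ½ · (362 + 332) · 7.5 = 2602.5.

Producer surplus falls by 2602.5 thousand.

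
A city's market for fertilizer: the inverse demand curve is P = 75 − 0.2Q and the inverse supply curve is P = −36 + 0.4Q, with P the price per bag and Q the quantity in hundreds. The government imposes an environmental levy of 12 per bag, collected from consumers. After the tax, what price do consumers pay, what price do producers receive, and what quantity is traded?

Rewrite in direct form: Qd = 375 − 5P and Qs = 2.5P + 90.
Without the tax, 375 − 5P = 2.5P + 90 gives 7.5P = 285, so P* = 38 and Q* = 185.
With the tax collected from consumers, demand (in seller-price terms) shifts: Qd = 375 − 5(P + 12).
Solving gives Q = 165 with consumers paying 42 and producers receiving 30 (the 12 wedge).
The less price-elastic side of the market bears the larger share of a per-unit tax.

Consumers pay 42; producers receive 30; quantity = 165.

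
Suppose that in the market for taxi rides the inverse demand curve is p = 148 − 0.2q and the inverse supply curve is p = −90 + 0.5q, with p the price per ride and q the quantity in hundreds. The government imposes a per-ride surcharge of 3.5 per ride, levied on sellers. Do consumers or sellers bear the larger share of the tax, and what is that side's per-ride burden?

Sellers bear the larger share: 2.5 per ride.

Inverting to q(p) form: qd = 740 − 5p; qs = 2p + 180.
Before the tax: set 740 − 5p = 2p + 180 → p* = 80, q* = 340.
With the tax collected from sellers, supply shifts: qs = 2(p − 3.5) + 180.
New equilibrium: consumers pay 81, sellers receive 77.5, q = 335. (Wedge: pb − ps = 3.5.)
Per-ride burden: consumers 1, sellers 2.5.
Sellers take the larger share because supply is less price-elastic here (demand slope 5 vs supply slope 2).
The less price-elastic side of the market bears the larger share of a per-unit tax.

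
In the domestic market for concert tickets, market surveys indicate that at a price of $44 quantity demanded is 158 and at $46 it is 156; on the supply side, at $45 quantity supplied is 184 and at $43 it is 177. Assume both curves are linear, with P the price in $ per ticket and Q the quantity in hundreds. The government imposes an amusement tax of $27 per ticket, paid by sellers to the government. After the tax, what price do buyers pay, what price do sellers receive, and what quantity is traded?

Demand slope: (156 − 158)/(46 − 44) = -1, so Qd = 202 − P.
Supply slope: (177 − 184)/(43 − 45) = 3.5, so Qs = 3.5P + 26.5.
Without the tax, 202 − P = 3.5P + 26.5 gives 4.5P = 175.5, so P* = $39 and Q* = 163.
With the tax collected from sellers, supply shifts: Qs = 3.5(P − 27) + 26.5.
New equilibrium: buyers pay $60, sellers receive $33, Q = 142. (Wedge: Pb − Ps = 27.)
The less price-elastic side of the market bears the larger share of a per-unit tax.

Buyers pay $60; sellers receive $33; quantity = 142.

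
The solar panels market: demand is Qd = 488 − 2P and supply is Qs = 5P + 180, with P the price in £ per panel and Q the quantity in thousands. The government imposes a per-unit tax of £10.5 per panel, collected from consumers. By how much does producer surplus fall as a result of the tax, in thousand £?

Before the tax: set 488 − 2P = 5P + 180 → P* = £44, Q* = 400.
With the tax collected from consumers, demand (in seller-price terms) shifts: Qd = 488 − 2(P + 10.5).
New equilibrium: consumers pay £51.5, sellers receive £41, Q = 385. (Wedge: Pb − Ps = 10.5.)
ΔPS is the trapezoid between Q = 385 and Q = 400 of height £3: ½ · (400 + 385) · 3 = £1177.5.

Producer surplus falls by £1177.5 thousand.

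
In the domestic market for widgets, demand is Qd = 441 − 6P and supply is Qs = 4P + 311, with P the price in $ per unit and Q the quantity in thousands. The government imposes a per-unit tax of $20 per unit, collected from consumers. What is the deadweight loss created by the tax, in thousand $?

Deadweight loss = $480 thousand.

Without the tax, 441 − 6P = 4P + 311 gives 10P = 130, so P* = $13 and Q* = 363.
With the tax collected from consumers, demand (in seller-price terms) shifts: Qd = 441 − 6(P + 20).
New equilibrium: consumers pay $21, suppliers receive $1, Q = 315. (Wedge: Pb − Ps = 20.)
Quantity falls by |ΔQ| = |363 − 315| = 48.
DWL = ½ · t · |ΔQ| = ½ · 20 · 48 = $480.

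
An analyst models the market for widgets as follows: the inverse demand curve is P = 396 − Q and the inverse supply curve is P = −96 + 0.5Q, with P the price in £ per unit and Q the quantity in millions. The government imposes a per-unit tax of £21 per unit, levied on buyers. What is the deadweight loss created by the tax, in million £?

Rewrite in direct form: Qd = 396 − P and Qs = 2P + 192.
Without the tax, 396 − P = 2P + 192 gives 3P = 204, so P* = £68 and Q* = 328.
With the tax collected from buyers, demand (in seller-price terms) shifts: Qd = 396 − (P + 21).
Solving gives Q = 314 with buyers paying £82 and sellers receiving £61 (the £21 wedge).
Quantity falls by |ΔQ| = |328 − 314| = 14.
DWL = ½ · t · |ΔQ| = ½ · 21 · 14 = £147.

Deadweight loss = £147 million.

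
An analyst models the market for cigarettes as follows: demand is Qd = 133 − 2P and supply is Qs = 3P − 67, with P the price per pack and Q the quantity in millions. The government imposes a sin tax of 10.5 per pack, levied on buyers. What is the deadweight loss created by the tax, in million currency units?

Deadweight loss = 66.15 million.

Without the tax, 133 − 2P = 3P − 67 gives 5P = 200, so P* = 40 and Q* = 53.
With the tax collected from buyers, demand (in seller-price terms) shifts: Qd = 133 − 2(P + 10.5).
Solving gives Q = 40.4 with buyers paying 46.3 and suppliers receiving 35.8 (the 10.5 wedge).
Quantity falls by |ΔQ| = |53 − 40.4| = 12.6.
DWL = ½ · t · |ΔQ| = ½ · 10.5 · 12.6 = 66.15.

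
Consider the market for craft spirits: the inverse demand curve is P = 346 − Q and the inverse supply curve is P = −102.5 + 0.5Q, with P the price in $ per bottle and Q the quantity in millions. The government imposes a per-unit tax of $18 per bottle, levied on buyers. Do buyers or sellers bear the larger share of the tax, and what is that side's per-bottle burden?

Buyers bear the larger share: $12 per bottle.

Rewrite in direct form: Qd = 346 − P and Qs = 2P + 205.
Without the tax, 346 − P = 2P + 205 gives 3P = 141, so P* = $47 and Q* = 299.
With the tax collected from buyers, demand (in seller-price terms) shifts: Qd = 346 − (P + 18).
Solving gives Q = 287 with buyers paying $59 and sellers receiving $41 (the $18 wedge).
Per-bottle burden: buyers $12, sellers $6.
Buyers take the larger share because demand is less price-elastic here (demand slope 1 vs supply slope 2).
The less price-elastic side of the market bears the larger share of a per-unit tax.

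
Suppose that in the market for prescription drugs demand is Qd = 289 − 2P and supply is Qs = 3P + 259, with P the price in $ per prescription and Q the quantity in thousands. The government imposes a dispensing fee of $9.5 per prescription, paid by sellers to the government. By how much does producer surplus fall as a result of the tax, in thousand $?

Before the tax: set 289 − 2P = 3P + 259 → P* = $6, Q* = 277.
With the tax collected from sellers, supply shifts: Qs = 3(P − 9.5) + 259.
Solving gives Q = 265.6 with consumers paying $11.7 and sellers receiving $2.2 (the $9.5 wedge).
ΔPS is the trapezoid between Q = 265.6 and Q = 277 of height $3.8: ½ · (277 + 265.6) · 3.8 = $1030.94.

Producer surplus falls by $1030.94 thousand.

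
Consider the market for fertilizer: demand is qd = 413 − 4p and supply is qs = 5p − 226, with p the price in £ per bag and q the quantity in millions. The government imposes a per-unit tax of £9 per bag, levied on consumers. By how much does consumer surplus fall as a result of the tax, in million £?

Before the tax: set 413 − 4p = 5p − 226 → p* = £71, q* = 129.
With the tax collected from consumers, demand (in seller-price terms) shifts: qd = 413 − 4(p + 9).
New equilibrium: consumers pay £76, suppliers receive £67, q = 109. (Wedge: pb − ps = 9.)
ΔCS is the trapezoid between Q = 109 and Q = 129 of height £5: ½ · (129 + 109) · 5 = £595.

Consumer surplus falls by £595 million.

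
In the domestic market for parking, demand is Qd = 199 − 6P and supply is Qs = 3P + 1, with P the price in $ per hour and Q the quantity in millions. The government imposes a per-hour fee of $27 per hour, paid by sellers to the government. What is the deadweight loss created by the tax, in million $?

Without the tax, 199 − 6P = 3P + 1 gives 9P = 198, so P* = $22 and Q* = 67.
With the tax collected from sellers, supply shifts: Qs = 3(P − 27) + 1.
Solving gives Q = 13 with consumers paying $31 and sellers receiving $4 (the $27 wedge).
Quantity falls by |ΔQ| = |67 − 13| = 54.
DWL = ½ · t · |ΔQ| = ½ · 27 · 54 = $729.

Deadweight loss = $729 million.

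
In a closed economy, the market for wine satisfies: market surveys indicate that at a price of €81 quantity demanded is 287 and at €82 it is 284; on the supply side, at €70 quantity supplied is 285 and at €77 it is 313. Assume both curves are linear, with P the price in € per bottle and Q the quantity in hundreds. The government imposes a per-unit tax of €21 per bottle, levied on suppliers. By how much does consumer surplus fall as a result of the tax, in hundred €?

Demand slope: (284 − 287)/(82 − 81) = -3, so Qd = 530 − 3P.
Supply slope: (313 − 285)/(77 − 70) = 4, so Qs = 4P + 5.
Without the tax, 530 − 3P = 4P + 5 gives 7P = 525, so P* = €75 and Q* = 305.
With the tax collected from suppliers, supply shifts: Qs = 4(P − 21) + 5.
New equilibrium: consumers pay €87, suppliers receive €66, Q = 269. (Wedge: Pb − Ps = 21.)
ΔCS is the trapezoid between Q = 269 and Q = 305 of height €12: ½ · (305 + 269) · 12 = €3444.

Consumer surplus falls by €3444 hundred.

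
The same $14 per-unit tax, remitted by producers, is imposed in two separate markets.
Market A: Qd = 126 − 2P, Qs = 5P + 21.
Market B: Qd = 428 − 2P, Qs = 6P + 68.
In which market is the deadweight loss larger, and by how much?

Market A: pre-tax P* = $15, Q* = 96; post-tax Q = 76; deadweight loss = $140.
Market B: pre-tax P* = $45, Q* = 338; post-tax Q = 317; deadweight loss = $147.
Difference: $140 vs $147 → market B is larger by $7.

Market B, by $7.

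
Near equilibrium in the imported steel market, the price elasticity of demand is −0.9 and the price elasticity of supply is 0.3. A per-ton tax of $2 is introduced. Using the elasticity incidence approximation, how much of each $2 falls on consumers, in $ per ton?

Incidence ratio: consumers' share ≈ εs / (εs + |εd|) = 0.3 / (0.3 + 0.9) = 0.25.
So consumers bear ≈ 0.25 × $2 = $0.5; producers bear $1.5.

Consumers bear ≈ $0.5 per ton.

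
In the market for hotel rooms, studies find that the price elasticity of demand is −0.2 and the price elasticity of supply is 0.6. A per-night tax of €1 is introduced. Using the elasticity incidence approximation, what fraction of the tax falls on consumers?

Consumers' share ≈ 0.75.

Incidence ratio: consumers' share ≈ εs / (εs + |εd|) = 0.6 / (0.6 + 0.2) = 0.75.
Supply is the more elastic side, so consumers bear the larger share.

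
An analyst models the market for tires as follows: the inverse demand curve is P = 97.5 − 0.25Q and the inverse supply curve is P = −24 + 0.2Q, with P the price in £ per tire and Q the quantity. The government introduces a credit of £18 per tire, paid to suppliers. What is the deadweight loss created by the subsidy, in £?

Deadweight loss = £360.

Rewrite in direct form: Qd = 390 − 4P and Qs = 5P + 120.
Before the subsidy: set 390 − 4P = 5P + 120 → P* = £30, Q* = 270.
With a per-unit subsidy paid to suppliers, each receives P + 18 per unit sold, so supply becomes Qs = 5(P + 18) + 120.
New equilibrium: consumers pay £20, suppliers receive £38, Q = 310. (Wedge: Pb − Ps = −18.)
Quantity rises by |ΔQ| = |270 − 310| = 40.
DWL = ½ · t · |ΔQ| = ½ · 18 · 40 = £360.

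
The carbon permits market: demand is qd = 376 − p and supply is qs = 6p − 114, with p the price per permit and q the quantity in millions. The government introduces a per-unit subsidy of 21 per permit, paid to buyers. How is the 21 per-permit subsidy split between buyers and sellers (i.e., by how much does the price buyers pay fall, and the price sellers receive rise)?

Without the subsidy, 376 − p = 6p − 114 gives 7p = 490, so p* = 70 and q* = 306.
With a per-unit subsidy paid to buyers, each effectively pays p − 21, so demand becomes qd = 376 − (p − 21).
Solving gives q = 324 with buyers paying 52 and sellers receiving 73 (the 21 wedge).
Gain to buyers: 18; to sellers: 3. (They sum to 21.)

Buyers gain 18 per permit; sellers gain 3 per permit.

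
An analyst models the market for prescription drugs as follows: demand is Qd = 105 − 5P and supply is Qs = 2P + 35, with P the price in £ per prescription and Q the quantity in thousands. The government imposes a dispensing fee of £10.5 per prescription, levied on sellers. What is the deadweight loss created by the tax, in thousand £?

Without the tax, 105 − 5P = 2P + 35 gives 7P = 70, so P* = £10 and Q* = 55.
With the tax collected from sellers, supply shifts: Qs = 2(P − 10.5) + 35.
Solving gives Q = 40 with consumers paying £13 and sellers receiving £2.5 (the £10.5 wedge).
Quantity falls by |ΔQ| = |55 − 40| = 15.
DWL = ½ · t · |ΔQ| = ½ · 10.5 · 15 = £78.75.

Deadweight loss = £78.75 thousand.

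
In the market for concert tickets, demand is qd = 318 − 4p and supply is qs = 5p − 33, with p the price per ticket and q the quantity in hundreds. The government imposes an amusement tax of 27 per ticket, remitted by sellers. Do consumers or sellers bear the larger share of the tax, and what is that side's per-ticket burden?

Without the tax, 318 − 4p = 5p − 33 gives 9p = 351, so p* = 39 and q* = 162.
With the tax collected from sellers, supply shifts: qs = 5(p − 27) − 33.
New equilibrium: consumers pay 54, sellers receive 27, q = 102. (Wedge: pb − ps = 27.)
Per-ticket burden: consumers 15, sellers 12.
Consumers take the larger share because demand is less price-elastic here (demand slope 4 vs supply slope 5).
The less price-elastic side of the market bears the larger share of a per-unit tax.

Consumers bear the larger share: 15 per ticket.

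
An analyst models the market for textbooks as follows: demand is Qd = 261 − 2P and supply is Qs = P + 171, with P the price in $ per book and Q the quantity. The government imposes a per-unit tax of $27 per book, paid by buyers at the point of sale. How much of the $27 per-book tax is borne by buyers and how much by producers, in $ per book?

Buyers bear $9 per book; producers bear $18 per book.

Without the tax, 261 − 2P = P + 171 gives 3P = 90, so P* = $30 and Q* = 201.
With the tax collected from buyers, demand (in seller-price terms) shifts: Qd = 261 − 2(P + 27).
Solving gives Q = 183 with buyers paying $39 and producers receiving $12 (the $27 wedge).
Burden on buyers: $9; on producers: $18. (They sum to $27.)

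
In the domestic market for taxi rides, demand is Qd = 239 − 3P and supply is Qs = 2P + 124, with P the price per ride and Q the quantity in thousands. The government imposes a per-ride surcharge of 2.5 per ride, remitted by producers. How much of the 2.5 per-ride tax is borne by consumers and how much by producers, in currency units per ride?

Without the tax, 239 − 3P = 2P + 124 gives 5P = 115, so P* = 23 and Q* = 170.
With the tax collected from producers, supply shifts: Qs = 2(P − 2.5) + 124.
Solving gives Q = 167 with consumers paying 24 and producers receiving 21.5 (the 2.5 wedge).
Burden on consumers: 1; on producers: 1.5. (They sum to 2.5.)

Consumers bear 1 per ride; producers bear 1.5 per ride.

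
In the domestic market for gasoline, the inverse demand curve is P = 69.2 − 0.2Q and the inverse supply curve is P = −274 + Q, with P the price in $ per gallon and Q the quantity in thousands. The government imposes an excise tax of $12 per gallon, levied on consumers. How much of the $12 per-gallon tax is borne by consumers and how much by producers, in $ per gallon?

Inverting to Q(P) form: Qd = 346 − 5P; Qs = P + 274.
Before the tax: set 346 − 5P = P + 274 → P* = $12, Q* = 286.
With the tax collected from consumers, demand (in seller-price terms) shifts: Qd = 346 − 5(P + 12).
Solving gives Q = 276 with consumers paying $14 and producers receiving $2 (the $12 wedge).
Burden on consumers: $2; on producers: $10. (They sum to $12.)
The less price-elastic side of the market bears the larger share of a per-unit tax.

Consumers bear $2 per gallon; producers bear $10 per gallon.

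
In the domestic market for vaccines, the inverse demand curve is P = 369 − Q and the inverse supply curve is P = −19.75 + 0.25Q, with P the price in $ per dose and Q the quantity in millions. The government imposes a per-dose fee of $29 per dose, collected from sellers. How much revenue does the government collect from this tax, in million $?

Tax revenue = $8346.2 million.

Rewrite in direct form: Qd = 369 − P and Qs = 4P + 79.
Without the tax, 369 − P = 4P + 79 gives 5P = 290, so P* = $58 and Q* = 311.
With the tax collected from sellers, supply shifts: Qs = 4(P − 29) + 79.
New equilibrium: buyers pay $81.2, sellers receive $52.2, Q = 287.8. (Wedge: Pb − Ps = 29.)
Revenue = t · Q = 29 · 287.8 = $8346.2.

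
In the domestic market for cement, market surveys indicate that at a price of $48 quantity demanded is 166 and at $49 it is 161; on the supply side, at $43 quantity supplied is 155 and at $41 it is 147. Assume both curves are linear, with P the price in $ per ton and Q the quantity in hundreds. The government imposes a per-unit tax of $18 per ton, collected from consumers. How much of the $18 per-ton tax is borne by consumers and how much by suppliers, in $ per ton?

Demand slope: (161 − 166)/(49 − 48) = -5, so Qd = 406 − 5P.
Supply slope: (147 − 155)/(41 − 43) = 4, so Qs = 4P − 17.
Before the tax: set 406 − 5P = 4P − 17 → P* = $47, Q* = 171.
With the tax collected from consumers, demand (in seller-price terms) shifts: Qd = 406 − 5(P + 18).
New equilibrium: consumers pay $55, suppliers receive $37, Q = 131. (Wedge: Pb − Ps = 18.)
Burden on consumers: $8; on suppliers: $10. (They sum to $18.)
The less price-elastic side of the market bears the larger share of a per-unit tax.

Consumers bear $8 per ton; suppliers bear $10 per ton.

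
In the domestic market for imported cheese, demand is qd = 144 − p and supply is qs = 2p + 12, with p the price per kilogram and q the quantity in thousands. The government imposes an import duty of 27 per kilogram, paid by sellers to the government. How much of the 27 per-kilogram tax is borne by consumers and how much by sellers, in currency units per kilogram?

Consumers bear 18 per kilogram; sellers bear 9 per kilogram.

Without the tax, 144 − p = 2p + 12 gives 3p = 132, so p* = 44 and q* = 100.
With the tax collected from sellers, supply shifts: qs = 2(p − 27) + 12.
Solving gives q = 82 with consumers paying 62 and sellers receiving 35 (the 27 wedge).
Burden on consumers: 18; on sellers: 9. (They sum to 27.)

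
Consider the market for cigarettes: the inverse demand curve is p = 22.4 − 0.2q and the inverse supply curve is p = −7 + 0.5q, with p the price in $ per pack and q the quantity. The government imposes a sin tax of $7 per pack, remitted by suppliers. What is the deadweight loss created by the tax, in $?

Rewrite in direct form: qd = 112 − 5p and qs = 2p + 14.
Before the tax: set 112 − 5p = 2p + 14 → p* = $14, q* = 42.
With the tax collected from suppliers, supply shifts: qs = 2(p − 7) + 14.
New equilibrium: buyers pay $16, suppliers receive $9, q = 32. (Wedge: pb − ps = 7.)
Quantity falls by |ΔQ| = |42 − 32| = 10.
DWL = ½ · t · |ΔQ| = ½ · 7 · 10 = $35.

Deadweight loss = $35.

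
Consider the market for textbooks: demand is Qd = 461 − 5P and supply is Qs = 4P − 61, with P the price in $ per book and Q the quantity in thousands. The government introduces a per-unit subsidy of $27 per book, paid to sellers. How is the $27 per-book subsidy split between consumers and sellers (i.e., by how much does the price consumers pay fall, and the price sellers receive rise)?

Consumers gain $12 per book; sellers gain $15 per book.

Before the subsidy: set 461 − 5P = 4P − 61 → P* = $58, Q* = 171.
With a per-unit subsidy paid to sellers, each receives P + 27 per unit sold, so supply becomes Qs = 4(P + 27) − 61.
Solving gives Q = 231 with consumers paying $46 and sellers receiving $73 (the $27 wedge).
Gain to consumers: $12; to sellers: $15. (They sum to $27.)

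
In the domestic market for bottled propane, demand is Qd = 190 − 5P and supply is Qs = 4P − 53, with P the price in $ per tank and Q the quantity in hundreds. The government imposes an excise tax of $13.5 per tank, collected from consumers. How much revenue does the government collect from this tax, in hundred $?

Tax revenue = $337.5 hundred.

Before the tax: set 190 − 5P = 4P − 53 → P* = $27, Q* = 55.
With the tax collected from consumers, demand (in seller-price terms) shifts: Qd = 190 − 5(P + 13.5).
Solving gives Q = 25 with consumers paying $33 and producers receiving $19.5 (the $13.5 wedge).
Revenue = t · Q = 13.5 · 25 = $337.5.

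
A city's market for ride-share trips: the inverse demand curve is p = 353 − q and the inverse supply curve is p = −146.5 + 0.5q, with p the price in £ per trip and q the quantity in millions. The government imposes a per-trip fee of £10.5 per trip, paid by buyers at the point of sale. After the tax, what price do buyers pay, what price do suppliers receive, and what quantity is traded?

Rewrite in direct form: qd = 353 − p and qs = 2p + 293.
Before the tax: set 353 − p = 2p + 293 → p* = £20, q* = 333.
With the tax collected from buyers, demand (in seller-price terms) shifts: qd = 353 − (p + 10.5).
New equilibrium: buyers pay £27, suppliers receive £16.5, q = 326. (Wedge: pb − ps = 10.5.)

Buyers pay £27; suppliers receive £16.5; quantity = 326.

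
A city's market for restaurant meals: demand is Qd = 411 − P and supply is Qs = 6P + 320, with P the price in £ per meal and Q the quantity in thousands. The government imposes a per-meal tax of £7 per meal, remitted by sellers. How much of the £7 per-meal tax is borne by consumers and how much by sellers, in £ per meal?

Consumers bear £6 per meal; sellers bear £1 per meal.

Without the tax, 411 − P = 6P + 320 gives 7P = 91, so P* = £13 and Q* = 398.
With the tax collected from sellers, supply shifts: Qs = 6(P − 7) + 320.
Solving gives Q = 392 with consumers paying £19 and sellers receiving £12 (the £7 wedge).
Burden on consumers: £6; on sellers: £1. (They sum to £7.)
The less price-elastic side of the market bears the larger share of a per-unit tax.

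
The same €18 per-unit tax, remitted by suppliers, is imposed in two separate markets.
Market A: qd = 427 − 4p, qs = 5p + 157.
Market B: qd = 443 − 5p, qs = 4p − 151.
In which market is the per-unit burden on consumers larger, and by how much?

Market A, by €2.

Market A: pre-tax p* = €30, q* = 307; post-tax q = 267; per-unit burden on consumers = €10.
Market B: pre-tax p* = €66, q* = 113; post-tax q = 73; per-unit burden on consumers = €8.
Difference: €10 vs €8 → market A is larger by €2.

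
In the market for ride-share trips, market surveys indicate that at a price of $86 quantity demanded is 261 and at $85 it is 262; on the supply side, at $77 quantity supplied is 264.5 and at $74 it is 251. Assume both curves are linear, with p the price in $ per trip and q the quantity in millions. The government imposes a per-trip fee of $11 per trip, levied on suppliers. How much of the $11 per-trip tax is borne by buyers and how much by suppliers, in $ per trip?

Buyers bear $9 per trip; suppliers bear $2 per trip.

Demand slope: (262 − 261)/(85 − 86) = -1, so qd = 347 − p.
Supply slope: (251 − 264.5)/(74 − 77) = 4.5, so qs = 4.5p − 82.
Before the tax: set 347 − p = 4.5p − 82 → p* = $78, q* = 269.
With the tax collected from suppliers, supply shifts: qs = 4.5(p − 11) − 82.
Solving gives q = 260 with buyers paying $87 and suppliers receiving $76 (the $11 wedge).
Burden on buyers: $9; on suppliers: $2. (They sum to $11.)
The less price-elastic side of the market bears the larger share of a per-unit tax.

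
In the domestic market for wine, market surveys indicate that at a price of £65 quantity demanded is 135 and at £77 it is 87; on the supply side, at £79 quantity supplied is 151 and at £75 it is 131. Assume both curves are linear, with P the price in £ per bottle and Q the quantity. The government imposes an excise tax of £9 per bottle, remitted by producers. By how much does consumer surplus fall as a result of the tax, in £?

Demand slope: (87 − 135)/(77 − 65) = -4, so Qd = 395 − 4P.
Supply slope: (131 − 151)/(75 − 79) = 5, so Qs = 5P − 244.
Without the tax, 395 − 4P = 5P − 244 gives 9P = 639, so P* = £71 and Q* = 111.
With the tax collected from producers, supply shifts: Qs = 5(P − 9) − 244.
New equilibrium: buyers pay £76, producers receive £67, Q = 91. (Wedge: Pb − Ps = 9.)
ΔCS is the trapezoid between Q = 91 and Q = 111 of height £5: ½ · (111 + 91) · 5 = £505.

Consumer surplus falls by £505.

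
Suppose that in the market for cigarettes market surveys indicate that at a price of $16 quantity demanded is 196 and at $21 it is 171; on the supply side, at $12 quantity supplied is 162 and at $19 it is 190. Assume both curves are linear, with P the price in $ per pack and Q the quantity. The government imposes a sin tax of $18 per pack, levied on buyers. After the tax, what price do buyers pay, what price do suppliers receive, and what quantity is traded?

Buyers pay $26; suppliers receive $8; quantity = 146.

Demand slope: (171 − 196)/(21 − 16) = -5, so Qd = 276 − 5P.
Supply slope: (190 − 162)/(19 − 12) = 4, so Qs = 4P + 114.
Before the tax: set 276 − 5P = 4P + 114 → P* = $18, Q* = 186.
With the tax collected from buyers, demand (in seller-price terms) shifts: Qd = 276 − 5(P + 18).
New equilibrium: buyers pay $26, suppliers receive $8, Q = 146. (Wedge: Pb − Ps = 18.)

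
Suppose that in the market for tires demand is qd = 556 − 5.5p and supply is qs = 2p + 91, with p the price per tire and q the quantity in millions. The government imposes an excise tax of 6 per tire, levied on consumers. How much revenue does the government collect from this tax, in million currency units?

Tax revenue = 1237.2 million.

Without the tax, 556 − 5.5p = 2p + 91 gives 7.5p = 465, so p* = 62 and q* = 215.
With the tax collected from consumers, demand (in seller-price terms) shifts: qd = 556 − 5.5(p + 6).
New equilibrium: consumers pay 63.6, suppliers receive 57.6, q = 206.2. (Wedge: pb − ps = 6.)
Revenue = t · Q = 6 · 206.2 = 1237.2.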